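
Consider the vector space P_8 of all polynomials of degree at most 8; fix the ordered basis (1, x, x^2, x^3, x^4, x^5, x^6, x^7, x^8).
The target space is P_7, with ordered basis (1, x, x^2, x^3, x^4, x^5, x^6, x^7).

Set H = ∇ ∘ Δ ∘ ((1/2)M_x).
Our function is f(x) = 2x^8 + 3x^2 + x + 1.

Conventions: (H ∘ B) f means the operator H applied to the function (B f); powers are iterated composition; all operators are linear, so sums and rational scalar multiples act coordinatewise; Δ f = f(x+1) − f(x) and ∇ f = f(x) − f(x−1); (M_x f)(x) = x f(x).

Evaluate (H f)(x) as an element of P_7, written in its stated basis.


M_x f = 2x^9 + 3x^3 + x^2 + x
((1/2)M_x) f = x^9 + (3/2)x^3 + (1/2)x^2 + (1/2)x
Δ ((1/2)M_x) f = 9x^8 + 36x^7 + 84x^6 + 126x^5 + 126x^4 + 84x^3 + (81/2)x^2 + (29/2)x + 7/2
∇ Δ ((1/2)M_x) f = 72x^7 + 252x^5 + 168x^3 + 27x + 1

the image equals g(x) = 72x^7 + 252x^5 + 168x^3 + 27x + 1


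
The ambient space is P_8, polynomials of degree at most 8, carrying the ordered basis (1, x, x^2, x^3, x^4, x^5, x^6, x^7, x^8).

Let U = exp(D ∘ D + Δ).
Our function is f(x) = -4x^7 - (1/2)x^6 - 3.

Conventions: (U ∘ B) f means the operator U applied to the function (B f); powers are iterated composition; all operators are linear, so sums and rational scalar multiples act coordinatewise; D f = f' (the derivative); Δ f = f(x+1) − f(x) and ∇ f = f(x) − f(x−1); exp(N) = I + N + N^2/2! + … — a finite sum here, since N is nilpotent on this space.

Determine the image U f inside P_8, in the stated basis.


order-1 term: -28x^6 - 255x^5 - (325/2)x^4 - 150x^3 - (183/2)x^2 - 31x - 9/2
order-2 term: -84x^5 - (2535/2)x^4 - 4430x^3 - (6345/2)x^2 - 1813x - 901/2
order-3 term: -140x^4 - 2530x^3 - 12315x^2 - 17235x - 5704
order-4 term: -140x^3 - (5055/2)x^2 - 11990x - 28425/2
order-5 term: -84x^2 - 1263x - 7885/2
order-6 term: -28x - 505/2
order-7 term: -4
the series for exp(D ∘ D + Δ) f terminates at order 7
exp(D ∘ D + Δ) f = -4x^7 - (57/2)x^6 - 339x^5 - 1570x^4 - 7250x^3 - (36381/2)x^2 - 32360x - 49147/2

the result is g(x) = -4x^7 - (57/2)x^6 - 339x^5 - 1570x^4 - 7250x^3 - (36381/2)x^2 - 32360x - 49147/2


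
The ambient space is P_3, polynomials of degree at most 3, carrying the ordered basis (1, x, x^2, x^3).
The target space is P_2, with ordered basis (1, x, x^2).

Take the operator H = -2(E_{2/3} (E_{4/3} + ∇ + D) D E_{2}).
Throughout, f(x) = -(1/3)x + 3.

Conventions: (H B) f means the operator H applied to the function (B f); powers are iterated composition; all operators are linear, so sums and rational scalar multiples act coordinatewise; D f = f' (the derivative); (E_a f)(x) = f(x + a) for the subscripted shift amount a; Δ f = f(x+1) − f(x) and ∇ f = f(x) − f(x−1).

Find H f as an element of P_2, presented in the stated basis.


the result is g(x) = 2/3

E_{2} f = -(1/3)x + 7/3
D E_{2} f = -1/3
E_{4/3} (D E_{2}) f = -1/3
∇ (D E_{2}) f = 0
D (D E_{2}) f = 0
(E_{4/3} + ∇ + D) (D E_{2}) f = -1/3
E_{2/3} (E_{4/3} + ∇ + D) (D E_{2}) f = -1/3
(-2(E_{2/3} (E_{4/3} + ∇ + D) D E_{2})) f = 2/3


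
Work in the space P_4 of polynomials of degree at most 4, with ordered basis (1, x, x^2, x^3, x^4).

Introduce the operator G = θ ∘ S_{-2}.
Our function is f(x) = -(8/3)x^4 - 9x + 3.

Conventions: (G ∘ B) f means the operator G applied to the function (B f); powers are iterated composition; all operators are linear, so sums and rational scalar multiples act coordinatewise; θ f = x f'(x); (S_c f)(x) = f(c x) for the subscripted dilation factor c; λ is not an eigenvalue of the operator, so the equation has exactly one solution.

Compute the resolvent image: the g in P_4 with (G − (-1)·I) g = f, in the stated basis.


write g with unknown coordinates in the stated basis and equate coefficients in (G − (-1)·I) g = f
solving from the highest basis element down gives g = -(8/195)x^4 + 9x + 3
check: G g = -(512/195)x^4 - 18x
so G g − (-1)·g = -(8/3)x^4 - 9x + 3 = f ✓

g(x) = -(8/195)x^4 + 9x + 3


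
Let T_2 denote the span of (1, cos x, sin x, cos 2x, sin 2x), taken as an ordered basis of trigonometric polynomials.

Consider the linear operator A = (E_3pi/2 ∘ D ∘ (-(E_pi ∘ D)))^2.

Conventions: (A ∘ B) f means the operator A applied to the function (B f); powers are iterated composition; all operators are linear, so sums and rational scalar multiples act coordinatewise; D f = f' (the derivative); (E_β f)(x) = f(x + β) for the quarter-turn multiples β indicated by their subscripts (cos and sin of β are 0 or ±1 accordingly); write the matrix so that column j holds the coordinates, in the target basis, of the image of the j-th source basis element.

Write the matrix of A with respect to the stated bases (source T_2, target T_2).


the matrix is [[0, 0, 0, 0, 0]; [0, -1, 0, 0, 0]; [0, 0, -1, 0, 0]; [0, 0, 0, 16, 0]; [0, 0, 0, 0, 16]] (rows listed top to bottom)

image of 1: 0
image of cos x: -cos x
image of sin x: -sin x
image of cos 2x: 16cos 2x
image of sin 2x: 16sin 2x
each image's coordinates form column j of the matrix


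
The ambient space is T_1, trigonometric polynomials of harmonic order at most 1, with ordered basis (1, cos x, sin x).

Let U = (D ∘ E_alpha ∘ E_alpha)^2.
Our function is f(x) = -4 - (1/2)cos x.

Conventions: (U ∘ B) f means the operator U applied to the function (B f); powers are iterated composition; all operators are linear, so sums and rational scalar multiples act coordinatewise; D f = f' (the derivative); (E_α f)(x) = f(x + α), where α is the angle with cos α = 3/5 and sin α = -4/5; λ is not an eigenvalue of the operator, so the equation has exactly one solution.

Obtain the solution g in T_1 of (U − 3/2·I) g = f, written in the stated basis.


the image equals g(x) = 8/3 + (821/1801)cos x + (672/1801)sin x

write g with unknown coordinates in the stated basis and equate coefficients in (U − 3/2·I) g = f
solving from the highest basis element down gives g = 8/3 + (821/1801)cos x + (672/1801)sin x
check: U g = (331/1801)cos x + (1008/1801)sin x
so U g − 3/2·g = -4 - (1/2)cos x = f ✓


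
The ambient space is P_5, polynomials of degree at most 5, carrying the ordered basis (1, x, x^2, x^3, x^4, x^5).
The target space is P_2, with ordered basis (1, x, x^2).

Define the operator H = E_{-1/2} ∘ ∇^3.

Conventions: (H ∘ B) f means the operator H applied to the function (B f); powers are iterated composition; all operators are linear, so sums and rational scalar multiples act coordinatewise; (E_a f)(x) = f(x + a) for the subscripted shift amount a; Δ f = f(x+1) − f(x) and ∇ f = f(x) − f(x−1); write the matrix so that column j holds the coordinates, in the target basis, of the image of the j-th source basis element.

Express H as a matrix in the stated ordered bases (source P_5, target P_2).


the matrix is [[0, 0, 0, 6, -48, 255]; [0, 0, 0, 0, 24, -240]; [0, 0, 0, 0, 0, 60]] (rows listed top to bottom)

image of 1: 0
image of x: 0
image of x^2: 0
image of x^3: 6
image of x^4: 24x - 48
image of x^5: 60x^2 - 240x + 255
each image's coordinates form column j of the matrix


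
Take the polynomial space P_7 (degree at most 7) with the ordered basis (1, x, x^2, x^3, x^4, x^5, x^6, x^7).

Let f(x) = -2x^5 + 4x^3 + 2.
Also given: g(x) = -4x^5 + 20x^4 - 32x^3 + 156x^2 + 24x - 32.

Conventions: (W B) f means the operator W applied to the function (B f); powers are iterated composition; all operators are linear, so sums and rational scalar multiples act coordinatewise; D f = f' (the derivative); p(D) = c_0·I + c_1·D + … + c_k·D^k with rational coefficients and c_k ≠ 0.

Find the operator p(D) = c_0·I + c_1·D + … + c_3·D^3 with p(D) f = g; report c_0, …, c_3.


c_0 = 2, c_1 = -2, c_2 = 1, c_3 = -3/2

D^0 f = -2x^5 + 4x^3 + 2
D^1 f = -10x^4 + 12x^2
D^2 f = -40x^3 + 24x
D^3 f = -120x^2 + 24
matching coefficients of g against c_0 f + c_1 Df + … from the top degree down determines the c_i
solution: c_0 = 2, c_1 = -2, c_2 = 1, c_3 = -3/2


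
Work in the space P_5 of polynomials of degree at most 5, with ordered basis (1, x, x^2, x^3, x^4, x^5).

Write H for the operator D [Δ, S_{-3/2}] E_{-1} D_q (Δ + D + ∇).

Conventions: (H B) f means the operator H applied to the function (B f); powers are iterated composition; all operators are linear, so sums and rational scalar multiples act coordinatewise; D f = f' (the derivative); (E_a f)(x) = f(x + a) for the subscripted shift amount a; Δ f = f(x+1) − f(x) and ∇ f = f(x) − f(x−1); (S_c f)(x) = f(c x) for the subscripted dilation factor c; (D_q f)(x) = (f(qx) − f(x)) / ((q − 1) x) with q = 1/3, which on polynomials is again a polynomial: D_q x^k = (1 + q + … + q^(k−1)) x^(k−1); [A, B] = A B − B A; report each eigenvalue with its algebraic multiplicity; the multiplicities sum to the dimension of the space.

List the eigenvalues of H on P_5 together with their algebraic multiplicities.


λ = 0 (multiplicity 6)

image of 1: 0
image of x: 0
image of x^2: 0
image of x^3: 0
image of x^4: 130
image of x^5: -750x - 625
the matrix is upper triangular; its diagonal is (0, 0, 0, 0, 0, 0)
for a triangular matrix the eigenvalues are the diagonal entries, with algebraic multiplicity their repetition count


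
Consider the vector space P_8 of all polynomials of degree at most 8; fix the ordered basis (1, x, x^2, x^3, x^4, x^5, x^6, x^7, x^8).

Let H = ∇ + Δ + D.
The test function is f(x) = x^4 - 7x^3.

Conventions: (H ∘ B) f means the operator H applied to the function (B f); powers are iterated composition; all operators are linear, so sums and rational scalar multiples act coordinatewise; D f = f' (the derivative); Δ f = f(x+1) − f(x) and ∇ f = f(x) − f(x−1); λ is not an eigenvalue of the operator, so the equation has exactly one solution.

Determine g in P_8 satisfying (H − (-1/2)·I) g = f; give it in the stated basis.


write g with unknown coordinates in the stated basis and equate coefficients in (H − (-1/2)·I) g = f
solving from the highest basis element down gives g = 2x^4 - 62x^3 + 1116x^2 - 13424x + 80792
check: H g = 24x^3 - 558x^2 + 6712x - 40396
so H g − (-1/2)·g = x^4 - 7x^3 = f ✓

g(x) = 2x^4 - 62x^3 + 1116x^2 - 13424x + 80792


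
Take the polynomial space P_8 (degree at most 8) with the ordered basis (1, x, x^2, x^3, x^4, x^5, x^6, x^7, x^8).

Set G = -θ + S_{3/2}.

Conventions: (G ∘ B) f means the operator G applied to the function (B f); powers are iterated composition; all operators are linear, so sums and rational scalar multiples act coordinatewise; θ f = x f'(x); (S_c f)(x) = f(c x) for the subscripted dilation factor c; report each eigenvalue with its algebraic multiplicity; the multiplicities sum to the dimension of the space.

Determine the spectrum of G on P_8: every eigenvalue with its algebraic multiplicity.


image of 1: 1
image of x: (1/2)x
image of x^2: (1/4)x^2
image of x^3: (3/8)x^3
image of x^4: (17/16)x^4
image of x^5: (83/32)x^5
image of x^6: (345/64)x^6
image of x^7: (1291/128)x^7
image of x^8: (4513/256)x^8
the matrix is upper triangular; its diagonal is (1, 1/2, 1/4, 3/8, 17/16, 83/32, 345/64, 1291/128, 4513/256)
for a triangular matrix the eigenvalues are the diagonal entries, with algebraic multiplicity their repetition count

λ = 1/4 (multiplicity 1), λ = 3/8 (multiplicity 1), λ = 1/2 (multiplicity 1), λ = 1 (multiplicity 1), λ = 17/16 (multiplicity 1), λ = 83/32 (multiplicity 1), λ = 345/64 (multiplicity 1), λ = 1291/128 (multiplicity 1), λ = 4513/256 (multiplicity 1)


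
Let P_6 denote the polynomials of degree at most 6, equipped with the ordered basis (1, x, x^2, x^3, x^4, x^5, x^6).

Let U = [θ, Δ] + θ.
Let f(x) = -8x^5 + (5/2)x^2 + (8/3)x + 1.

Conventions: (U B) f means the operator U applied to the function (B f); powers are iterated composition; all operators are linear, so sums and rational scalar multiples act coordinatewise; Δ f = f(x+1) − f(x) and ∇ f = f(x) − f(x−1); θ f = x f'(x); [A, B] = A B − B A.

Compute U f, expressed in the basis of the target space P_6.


the result is g(x) = -40x^5 + 40x^4 + 160x^3 + 245x^2 + (473/3)x + 97/3

Δ f = -40x^4 - 80x^3 - 80x^2 - 35x - 17/6
θ Δ f = -160x^4 - 240x^3 - 160x^2 - 35x
θ f = -40x^5 + 5x^2 + (8/3)x
Δ θ f = -200x^4 - 400x^3 - 400x^2 - 190x - 97/3
[θ, Δ] f = 40x^4 + 160x^3 + 240x^2 + 155x + 97/3
θ f = -40x^5 + 5x^2 + (8/3)x
([θ, Δ] + θ) f = -40x^5 + 40x^4 + 160x^3 + 245x^2 + (473/3)x + 97/3


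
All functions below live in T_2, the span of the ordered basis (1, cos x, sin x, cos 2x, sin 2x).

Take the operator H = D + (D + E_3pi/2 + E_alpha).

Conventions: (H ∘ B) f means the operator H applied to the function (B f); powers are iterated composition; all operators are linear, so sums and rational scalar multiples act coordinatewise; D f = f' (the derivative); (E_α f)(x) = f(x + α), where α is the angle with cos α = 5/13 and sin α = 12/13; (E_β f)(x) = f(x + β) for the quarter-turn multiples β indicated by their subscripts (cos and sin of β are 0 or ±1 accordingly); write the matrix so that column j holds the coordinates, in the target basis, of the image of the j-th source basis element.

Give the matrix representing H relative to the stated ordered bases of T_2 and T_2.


image of 1: 2
image of cos x: (5/13)cos x - (25/13)sin x
image of sin x: (25/13)cos x + (5/13)sin x
image of cos 2x: -(288/169)cos 2x - (796/169)sin 2x
image of sin 2x: (796/169)cos 2x - (288/169)sin 2x
each image's coordinates form column j of the matrix

the matrix is [[2, 0, 0, 0, 0]; [0, 5/13, 25/13, 0, 0]; [0, -25/13, 5/13, 0, 0]; [0, 0, 0, -288/169, 796/169]; [0, 0, 0, -796/169, -288/169]] (rows listed top to bottom)


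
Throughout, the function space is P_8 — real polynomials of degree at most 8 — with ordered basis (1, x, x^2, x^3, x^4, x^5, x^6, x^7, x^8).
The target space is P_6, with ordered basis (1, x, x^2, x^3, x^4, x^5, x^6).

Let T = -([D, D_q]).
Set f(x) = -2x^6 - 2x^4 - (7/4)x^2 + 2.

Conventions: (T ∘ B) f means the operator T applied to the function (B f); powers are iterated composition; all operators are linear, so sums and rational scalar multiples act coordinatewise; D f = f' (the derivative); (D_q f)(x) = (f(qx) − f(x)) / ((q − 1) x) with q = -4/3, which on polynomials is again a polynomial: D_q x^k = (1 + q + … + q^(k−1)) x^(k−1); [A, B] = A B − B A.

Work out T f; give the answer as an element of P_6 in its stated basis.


g(x) = -(11326/243)x^4 - (154/9)x^2 - 49/12

D_q f = (962/243)x^5 + (50/27)x^3 + (7/12)x
D D_q f = (4810/243)x^4 + (50/9)x^2 + 7/12
D f = -12x^5 - 8x^3 - (7/2)x
D_q D f = -(724/27)x^4 - (104/9)x^2 - 7/2
[D, D_q] f = (11326/243)x^4 + (154/9)x^2 + 49/12
(-([D, D_q])) f = -(11326/243)x^4 - (154/9)x^2 - 49/12


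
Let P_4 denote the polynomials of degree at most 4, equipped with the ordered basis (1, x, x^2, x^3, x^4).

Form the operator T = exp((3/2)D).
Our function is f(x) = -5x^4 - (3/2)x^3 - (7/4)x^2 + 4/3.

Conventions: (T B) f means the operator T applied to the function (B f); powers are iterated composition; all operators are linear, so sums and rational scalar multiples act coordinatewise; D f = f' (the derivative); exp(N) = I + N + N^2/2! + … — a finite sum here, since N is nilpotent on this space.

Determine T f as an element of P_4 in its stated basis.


order-1 term: -30x^3 - (27/4)x^2 - (21/4)x
order-2 term: -(135/2)x^2 - (81/8)x - 63/16
order-3 term: -(135/2)x - 81/16
order-4 term: -405/16
the series for exp((3/2)D) f terminates at order 4
exp((3/2)D) f = -5x^4 - (63/2)x^3 - 76x^2 - (663/8)x - 1583/48

the result is g(x) = -5x^4 - (63/2)x^3 - 76x^2 - (663/8)x - 1583/48


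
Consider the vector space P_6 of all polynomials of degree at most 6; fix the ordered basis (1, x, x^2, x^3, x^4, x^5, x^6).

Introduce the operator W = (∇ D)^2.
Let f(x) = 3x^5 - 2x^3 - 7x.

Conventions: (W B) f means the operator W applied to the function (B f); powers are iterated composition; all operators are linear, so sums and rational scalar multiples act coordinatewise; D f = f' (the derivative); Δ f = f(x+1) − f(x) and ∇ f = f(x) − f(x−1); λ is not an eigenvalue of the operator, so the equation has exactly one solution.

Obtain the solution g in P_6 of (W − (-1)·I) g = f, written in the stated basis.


write g with unknown coordinates in the stated basis and equate coefficients in (W − (-1)·I) g = f
solving from the highest basis element down gives g = 3x^5 - 2x^3 - 367x + 360
check: W g = 360x - 360
so W g − (-1)·g = 3x^5 - 2x^3 - 7x = f ✓

g(x) = 3x^5 - 2x^3 - 367x + 360


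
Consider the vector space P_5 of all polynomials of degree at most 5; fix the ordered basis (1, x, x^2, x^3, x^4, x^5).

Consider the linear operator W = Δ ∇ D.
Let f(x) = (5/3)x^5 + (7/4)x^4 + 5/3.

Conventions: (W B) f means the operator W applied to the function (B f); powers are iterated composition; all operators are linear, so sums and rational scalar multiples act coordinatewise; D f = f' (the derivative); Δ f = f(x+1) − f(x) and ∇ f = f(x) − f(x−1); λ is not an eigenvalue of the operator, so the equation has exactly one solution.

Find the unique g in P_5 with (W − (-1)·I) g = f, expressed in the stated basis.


g(x) = (5/3)x^5 + (7/4)x^4 - 100x^2 - 42x - 15

write g with unknown coordinates in the stated basis and equate coefficients in (W − (-1)·I) g = f
solving from the highest basis element down gives g = (5/3)x^5 + (7/4)x^4 - 100x^2 - 42x - 15
check: W g = 100x^2 + 42x + 50/3
so W g − (-1)·g = (5/3)x^5 + (7/4)x^4 + 5/3 = f ✓


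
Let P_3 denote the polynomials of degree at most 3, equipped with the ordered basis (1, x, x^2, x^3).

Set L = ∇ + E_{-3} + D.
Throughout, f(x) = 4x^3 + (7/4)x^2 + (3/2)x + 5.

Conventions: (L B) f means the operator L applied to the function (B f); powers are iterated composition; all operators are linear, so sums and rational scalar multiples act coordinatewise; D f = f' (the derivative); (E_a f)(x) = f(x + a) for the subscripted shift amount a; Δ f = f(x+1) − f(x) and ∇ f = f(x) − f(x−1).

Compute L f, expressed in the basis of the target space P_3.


∇ f = 12x^2 - (17/2)x + 15/4
E_{-3} f = 4x^3 - (137/4)x^2 + 99x - 367/4
D f = 12x^2 + (7/2)x + 3/2
(∇ + E_{-3} + D) f = 4x^3 - (41/4)x^2 + 94x - 173/2

the result is g(x) = 4x^3 - (41/4)x^2 + 94x - 173/2


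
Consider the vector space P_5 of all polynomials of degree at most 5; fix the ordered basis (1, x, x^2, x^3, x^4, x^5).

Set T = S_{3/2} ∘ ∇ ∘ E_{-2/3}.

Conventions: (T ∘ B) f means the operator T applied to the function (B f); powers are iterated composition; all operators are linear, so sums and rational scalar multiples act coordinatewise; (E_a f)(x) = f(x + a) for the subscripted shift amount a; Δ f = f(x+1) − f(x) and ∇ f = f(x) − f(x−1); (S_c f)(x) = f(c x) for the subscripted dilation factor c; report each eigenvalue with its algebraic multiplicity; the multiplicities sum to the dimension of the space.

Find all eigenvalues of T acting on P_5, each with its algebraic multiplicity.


λ = 0 (multiplicity 6)

image of 1: 0
image of x: 1
image of x^2: 3x - 7/3
image of x^3: (27/4)x^2 - (21/2)x + 13/3
image of x^4: (27/2)x^3 - (63/2)x^2 + 26x - 203/27
image of x^5: (405/16)x^4 - (315/4)x^3 + (195/2)x^2 - (1015/18)x + 1031/81
the matrix is upper triangular; its diagonal is (0, 0, 0, 0, 0, 0)
for a triangular matrix the eigenvalues are the diagonal entries, with algebraic multiplicity their repetition count


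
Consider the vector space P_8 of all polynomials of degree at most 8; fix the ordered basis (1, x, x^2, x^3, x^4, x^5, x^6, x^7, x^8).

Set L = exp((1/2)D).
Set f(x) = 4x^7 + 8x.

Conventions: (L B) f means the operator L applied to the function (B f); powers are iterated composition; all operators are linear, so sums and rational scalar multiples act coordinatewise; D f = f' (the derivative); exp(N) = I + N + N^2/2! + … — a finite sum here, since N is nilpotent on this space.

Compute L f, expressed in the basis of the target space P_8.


order-1 term: 14x^6 + 4
order-2 term: 21x^5
order-3 term: (35/2)x^4
order-4 term: (35/4)x^3
order-5 term: (21/8)x^2
order-6 term: (7/16)x
order-7 term: 1/32
the series for exp((1/2)D) f terminates at order 7
exp((1/2)D) f = 4x^7 + 14x^6 + 21x^5 + (35/2)x^4 + (35/4)x^3 + (21/8)x^2 + (135/16)x + 129/32

g(x) = 4x^7 + 14x^6 + 21x^5 + (35/2)x^4 + (35/4)x^3 + (21/8)x^2 + (135/16)x + 129/32


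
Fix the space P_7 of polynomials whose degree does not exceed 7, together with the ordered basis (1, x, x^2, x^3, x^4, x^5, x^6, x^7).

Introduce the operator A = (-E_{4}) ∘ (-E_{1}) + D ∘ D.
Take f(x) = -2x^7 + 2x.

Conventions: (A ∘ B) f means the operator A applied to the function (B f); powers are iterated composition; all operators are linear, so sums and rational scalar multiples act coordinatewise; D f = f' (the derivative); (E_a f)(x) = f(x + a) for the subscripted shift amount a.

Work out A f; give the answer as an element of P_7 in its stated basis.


E_{1} f = -2x^7 - 14x^6 - 42x^5 - 70x^4 - 70x^3 - 42x^2 - 12x
(-E_{1}) f = 2x^7 + 14x^6 + 42x^5 + 70x^4 + 70x^3 + 42x^2 + 12x
E_{4} (-E_{1}) f = 2x^7 + 70x^6 + 1050x^5 + 8750x^4 + 43750x^3 + 131250x^2 + 218748x + 156240
(-E_{4}) (-E_{1}) f = -2x^7 - 70x^6 - 1050x^5 - 8750x^4 - 43750x^3 - 131250x^2 - 218748x - 156240
D f = -14x^6 + 2
D D f = -84x^5
((-E_{4}) ∘ (-E_{1}) + D ∘ D) f = -2x^7 - 70x^6 - 1134x^5 - 8750x^4 - 43750x^3 - 131250x^2 - 218748x - 156240

the result is g(x) = -2x^7 - 70x^6 - 1134x^5 - 8750x^4 - 43750x^3 - 131250x^2 - 218748x - 156240


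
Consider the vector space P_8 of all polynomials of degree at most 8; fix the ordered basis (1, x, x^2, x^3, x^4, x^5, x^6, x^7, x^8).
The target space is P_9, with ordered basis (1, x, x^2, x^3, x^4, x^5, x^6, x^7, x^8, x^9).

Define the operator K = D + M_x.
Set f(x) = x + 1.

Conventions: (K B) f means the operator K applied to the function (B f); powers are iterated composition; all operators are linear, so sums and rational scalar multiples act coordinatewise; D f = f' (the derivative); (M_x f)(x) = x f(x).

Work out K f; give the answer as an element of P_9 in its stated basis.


D f = 1
M_x f = x^2 + x
(D + M_x) f = x^2 + x + 1

the image equals g(x) = x^2 + x + 1


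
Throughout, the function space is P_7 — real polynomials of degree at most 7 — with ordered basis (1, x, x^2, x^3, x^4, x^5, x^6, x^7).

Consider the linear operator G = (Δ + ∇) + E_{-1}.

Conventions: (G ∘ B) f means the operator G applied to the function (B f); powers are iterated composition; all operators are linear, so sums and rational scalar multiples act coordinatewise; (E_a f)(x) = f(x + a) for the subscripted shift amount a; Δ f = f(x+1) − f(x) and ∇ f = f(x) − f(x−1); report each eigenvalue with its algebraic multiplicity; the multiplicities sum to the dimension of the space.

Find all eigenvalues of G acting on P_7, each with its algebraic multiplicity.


λ = 1 (multiplicity 8)

image of 1: 1
image of x: x + 1
image of x^2: x^2 + 2x + 1
image of x^3: x^3 + 3x^2 + 3x + 1
image of x^4: x^4 + 4x^3 + 6x^2 + 4x + 1
image of x^5: x^5 + 5x^4 + 10x^3 + 10x^2 + 5x + 1
image of x^6: x^6 + 6x^5 + 15x^4 + 20x^3 + 15x^2 + 6x + 1
image of x^7: x^7 + 7x^6 + 21x^5 + 35x^4 + 35x^3 + 21x^2 + 7x + 1
the matrix is upper triangular; its diagonal is (1, 1, 1, 1, 1, 1, 1, 1)
for a triangular matrix the eigenvalues are the diagonal entries, with algebraic multiplicity their repetition count


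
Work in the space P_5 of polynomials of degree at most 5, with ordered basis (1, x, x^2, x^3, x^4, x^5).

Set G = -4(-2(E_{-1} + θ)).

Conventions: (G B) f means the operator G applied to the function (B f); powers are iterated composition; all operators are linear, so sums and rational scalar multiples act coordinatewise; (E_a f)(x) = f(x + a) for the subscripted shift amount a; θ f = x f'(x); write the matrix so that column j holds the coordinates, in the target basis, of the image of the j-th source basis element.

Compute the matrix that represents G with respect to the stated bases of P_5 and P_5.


image of 1: 8
image of x: 16x - 8
image of x^2: 24x^2 - 16x + 8
image of x^3: 32x^3 - 24x^2 + 24x - 8
image of x^4: 40x^4 - 32x^3 + 48x^2 - 32x + 8
image of x^5: 48x^5 - 40x^4 + 80x^3 - 80x^2 + 40x - 8
each image's coordinates form column j of the matrix

the matrix is [[8, -8, 8, -8, 8, -8]; [0, 16, -16, 24, -32, 40]; [0, 0, 24, -24, 48, -80]; [0, 0, 0, 32, -32, 80]; [0, 0, 0, 0, 40, -40]; [0, 0, 0, 0, 0, 48]] (rows listed top to bottom)


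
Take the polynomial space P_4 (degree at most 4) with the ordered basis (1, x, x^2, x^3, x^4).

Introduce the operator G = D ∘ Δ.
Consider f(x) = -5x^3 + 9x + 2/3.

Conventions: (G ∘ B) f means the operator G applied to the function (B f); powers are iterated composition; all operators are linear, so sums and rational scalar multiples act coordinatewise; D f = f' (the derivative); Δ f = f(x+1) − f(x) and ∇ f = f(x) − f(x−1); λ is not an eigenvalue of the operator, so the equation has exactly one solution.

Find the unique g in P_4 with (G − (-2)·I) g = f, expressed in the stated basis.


the image equals g(x) = -(5/2)x^3 + 12x + 49/12

write g with unknown coordinates in the stated basis and equate coefficients in (G − (-2)·I) g = f
solving from the highest basis element down gives g = -(5/2)x^3 + 12x + 49/12
check: G g = -15x - 15/2
so G g − (-2)·g = -5x^3 + 9x + 2/3 = f ✓


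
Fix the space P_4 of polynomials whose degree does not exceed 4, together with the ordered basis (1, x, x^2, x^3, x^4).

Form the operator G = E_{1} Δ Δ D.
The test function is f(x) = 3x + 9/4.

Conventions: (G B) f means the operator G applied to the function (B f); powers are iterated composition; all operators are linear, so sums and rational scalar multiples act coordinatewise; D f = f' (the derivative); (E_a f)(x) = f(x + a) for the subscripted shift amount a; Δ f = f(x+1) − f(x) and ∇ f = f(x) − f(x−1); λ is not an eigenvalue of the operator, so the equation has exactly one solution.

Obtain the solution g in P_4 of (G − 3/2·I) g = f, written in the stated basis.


the image equals g(x) = -2x - 3/2

write g with unknown coordinates in the stated basis and equate coefficients in (G − 3/2·I) g = f
solving from the highest basis element down gives g = -2x - 3/2
check: G g = 0
so G g − 3/2·g = 3x + 9/4 = f ✓


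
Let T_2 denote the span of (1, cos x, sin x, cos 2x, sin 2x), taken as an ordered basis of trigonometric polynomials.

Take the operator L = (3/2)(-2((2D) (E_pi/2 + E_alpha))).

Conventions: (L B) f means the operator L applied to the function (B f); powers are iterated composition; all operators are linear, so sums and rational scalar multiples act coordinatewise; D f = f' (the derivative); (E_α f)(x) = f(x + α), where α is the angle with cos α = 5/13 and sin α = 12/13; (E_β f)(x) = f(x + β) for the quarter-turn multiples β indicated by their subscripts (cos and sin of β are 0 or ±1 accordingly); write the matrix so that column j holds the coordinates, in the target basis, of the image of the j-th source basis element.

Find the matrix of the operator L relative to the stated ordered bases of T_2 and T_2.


the matrix is [[0, 0, 0, 0, 0]; [0, 150/13, -30/13, 0, 0]; [0, 30/13, 150/13, 0, 0]; [0, 0, 0, 1440/169, 3456/169]; [0, 0, 0, -3456/169, 1440/169]] (rows listed top to bottom)

image of 1: 0
image of cos x: (150/13)cos x + (30/13)sin x
image of sin x: -(30/13)cos x + (150/13)sin x
image of cos 2x: (1440/169)cos 2x - (3456/169)sin 2x
image of sin 2x: (3456/169)cos 2x + (1440/169)sin 2x
each image's coordinates form column j of the matrix


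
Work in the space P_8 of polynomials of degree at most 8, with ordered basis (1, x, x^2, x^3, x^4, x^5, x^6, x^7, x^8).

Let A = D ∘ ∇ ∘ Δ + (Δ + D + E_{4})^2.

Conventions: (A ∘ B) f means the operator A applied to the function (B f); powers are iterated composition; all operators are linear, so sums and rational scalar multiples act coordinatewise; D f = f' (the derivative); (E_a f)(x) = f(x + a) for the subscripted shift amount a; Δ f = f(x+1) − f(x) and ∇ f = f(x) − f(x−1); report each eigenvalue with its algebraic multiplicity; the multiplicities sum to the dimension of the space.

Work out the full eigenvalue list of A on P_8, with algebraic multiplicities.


image of 1: 1
image of x: x + 12
image of x^2: x^2 + 24x + 106
image of x^3: x^3 + 36x^2 + 318x + 748
image of x^4: x^4 + 48x^3 + 636x^2 + 2992x + 5368
image of x^5: x^5 + 60x^4 + 1060x^3 + 7480x^2 + 26840x + 39580
image of x^6: x^6 + 72x^5 + 1590x^4 + 14960x^3 + 80520x^2 + 237480x + 297564
image of x^7: x^7 + 84x^6 + 2226x^5 + 26180x^4 + 187880x^3 + 831180x^2 + 2082948x + 2278132
image of x^8: x^8 + 96x^7 + 2968x^6 + 41888x^5 + 375760x^4 + 2216480x^3 + 8331792x^2 + 18225056x + 17689808
the matrix is upper triangular; its diagonal is (1, 1, 1, 1, 1, 1, 1, 1, 1)
for a triangular matrix the eigenvalues are the diagonal entries, with algebraic multiplicity their repetition count

λ = 1 (multiplicity 9)


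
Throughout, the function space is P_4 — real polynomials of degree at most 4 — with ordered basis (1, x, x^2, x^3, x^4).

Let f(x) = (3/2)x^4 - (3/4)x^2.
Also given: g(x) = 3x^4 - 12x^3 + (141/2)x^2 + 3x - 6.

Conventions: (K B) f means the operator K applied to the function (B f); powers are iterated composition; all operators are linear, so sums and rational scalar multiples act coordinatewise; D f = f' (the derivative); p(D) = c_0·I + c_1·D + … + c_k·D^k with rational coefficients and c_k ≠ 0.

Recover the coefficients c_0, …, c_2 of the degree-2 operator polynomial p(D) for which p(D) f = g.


D^0 f = (3/2)x^4 - (3/4)x^2
D^1 f = 6x^3 - (3/2)x
D^2 f = 18x^2 - 3/2
matching coefficients of g against c_0 f + c_1 Df + … from the top degree down determines the c_i
solution: c_0 = 2, c_1 = -2, c_2 = 4

c_0 = 2, c_1 = -2, c_2 = 4


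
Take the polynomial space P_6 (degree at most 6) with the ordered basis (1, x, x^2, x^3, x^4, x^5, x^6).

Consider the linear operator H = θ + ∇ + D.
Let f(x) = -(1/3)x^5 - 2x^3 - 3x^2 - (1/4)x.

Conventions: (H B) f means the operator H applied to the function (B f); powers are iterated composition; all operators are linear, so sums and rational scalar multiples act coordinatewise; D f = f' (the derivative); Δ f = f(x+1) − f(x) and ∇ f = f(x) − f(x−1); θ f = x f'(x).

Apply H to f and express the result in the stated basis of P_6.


the result is g(x) = -(5/3)x^5 - (10/3)x^4 - (8/3)x^3 - (64/3)x^2 - (55/12)x + 1/6

θ f = -(5/3)x^5 - 6x^3 - 6x^2 - (1/4)x
∇ f = -(5/3)x^4 + (10/3)x^3 - (28/3)x^2 + (5/3)x + 5/12
D f = -(5/3)x^4 - 6x^2 - 6x - 1/4
(θ + ∇ + D) f = -(5/3)x^5 - (10/3)x^4 - (8/3)x^3 - (64/3)x^2 - (55/12)x + 1/6


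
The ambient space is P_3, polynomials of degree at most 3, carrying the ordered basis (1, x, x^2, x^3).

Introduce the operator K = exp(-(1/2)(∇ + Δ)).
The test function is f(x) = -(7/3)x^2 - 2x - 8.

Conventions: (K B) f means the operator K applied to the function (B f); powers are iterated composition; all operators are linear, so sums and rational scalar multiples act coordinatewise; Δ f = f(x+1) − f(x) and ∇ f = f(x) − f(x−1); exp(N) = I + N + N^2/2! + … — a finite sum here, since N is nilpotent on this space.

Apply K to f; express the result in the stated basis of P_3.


the image equals g(x) = -(7/3)x^2 + (8/3)x - 25/3

order-1 term: (14/3)x + 2
order-2 term: -7/3
the series for exp(-(1/2)(∇ + Δ)) f terminates at order 2
exp(-(1/2)(∇ + Δ)) f = -(7/3)x^2 + (8/3)x - 25/3


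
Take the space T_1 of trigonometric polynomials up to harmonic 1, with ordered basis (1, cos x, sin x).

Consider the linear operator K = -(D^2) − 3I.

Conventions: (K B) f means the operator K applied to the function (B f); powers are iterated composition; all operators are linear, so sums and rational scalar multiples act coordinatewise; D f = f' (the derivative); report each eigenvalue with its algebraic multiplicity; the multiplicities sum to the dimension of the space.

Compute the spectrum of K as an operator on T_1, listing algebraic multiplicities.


λ = -3 (multiplicity 1), λ = -2 (multiplicity 2)

image of 1: -3
image of cos x: -2cos x
image of sin x: -2sin x
the matrix is diagonal; its diagonal is (-3, -2, -2)
for a triangular matrix the eigenvalues are the diagonal entries, with algebraic multiplicity their repetition count


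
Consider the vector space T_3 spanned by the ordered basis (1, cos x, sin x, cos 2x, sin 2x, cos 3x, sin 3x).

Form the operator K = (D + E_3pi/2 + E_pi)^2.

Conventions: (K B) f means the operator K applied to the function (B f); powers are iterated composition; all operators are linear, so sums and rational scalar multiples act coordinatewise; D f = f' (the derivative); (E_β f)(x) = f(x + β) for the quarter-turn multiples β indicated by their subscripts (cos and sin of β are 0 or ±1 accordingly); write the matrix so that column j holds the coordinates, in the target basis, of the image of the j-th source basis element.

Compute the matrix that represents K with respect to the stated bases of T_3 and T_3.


the matrix is [[4, 0, 0, 0, 0, 0, 0]; [0, 1, 0, 0, 0, 0, 0]; [0, 0, 1, 0, 0, 0, 0]; [0, 0, 0, -4, 0, 0, 0]; [0, 0, 0, 0, -4, 0, 0]; [0, 0, 0, 0, 0, -15, -8]; [0, 0, 0, 0, 0, 8, -15]] (rows listed top to bottom)

image of 1: 4
image of cos x: cos x
image of sin x: sin x
image of cos 2x: -4cos 2x
image of sin 2x: -4sin 2x
image of cos 3x: -15cos 3x + 8sin 3x
image of sin 3x: -8cos 3x - 15sin 3x
each image's coordinates form column j of the matrix


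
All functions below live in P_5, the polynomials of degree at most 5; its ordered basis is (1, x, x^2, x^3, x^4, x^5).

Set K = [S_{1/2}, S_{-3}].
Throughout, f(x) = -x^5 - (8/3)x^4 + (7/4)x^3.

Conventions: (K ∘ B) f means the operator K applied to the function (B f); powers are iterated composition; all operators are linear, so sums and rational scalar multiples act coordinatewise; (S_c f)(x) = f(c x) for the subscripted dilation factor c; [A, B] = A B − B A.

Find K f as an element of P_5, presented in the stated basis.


the result is g(x) = 0

S_{-3} f = 243x^5 - 216x^4 - (189/4)x^3
S_{1/2} S_{-3} f = (243/32)x^5 - (27/2)x^4 - (189/32)x^3
S_{1/2} f = -(1/32)x^5 - (1/6)x^4 + (7/32)x^3
S_{-3} S_{1/2} f = (243/32)x^5 - (27/2)x^4 - (189/32)x^3
[S_{1/2}, S_{-3}] f = 0


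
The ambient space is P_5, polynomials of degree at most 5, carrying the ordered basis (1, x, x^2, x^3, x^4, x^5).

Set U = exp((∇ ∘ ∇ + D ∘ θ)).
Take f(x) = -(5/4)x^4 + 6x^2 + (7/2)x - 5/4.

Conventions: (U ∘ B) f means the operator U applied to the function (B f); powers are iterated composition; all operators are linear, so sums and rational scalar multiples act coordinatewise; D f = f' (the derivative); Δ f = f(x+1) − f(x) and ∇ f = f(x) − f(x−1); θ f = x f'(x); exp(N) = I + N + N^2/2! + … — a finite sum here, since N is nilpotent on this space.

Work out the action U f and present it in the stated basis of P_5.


order-1 term: -20x^3 - 15x^2 + 54x - 2
order-2 term: -90x^2 - 90x + 72
order-3 term: -120x - 90
order-4 term: -30
the series for exp((∇ ∘ ∇ + D ∘ θ)) f terminates at order 4
exp((∇ ∘ ∇ + D ∘ θ)) f = -(5/4)x^4 - 20x^3 - 99x^2 - (305/2)x - 205/4

the result is g(x) = -(5/4)x^4 - 20x^3 - 99x^2 - (305/2)x - 205/4


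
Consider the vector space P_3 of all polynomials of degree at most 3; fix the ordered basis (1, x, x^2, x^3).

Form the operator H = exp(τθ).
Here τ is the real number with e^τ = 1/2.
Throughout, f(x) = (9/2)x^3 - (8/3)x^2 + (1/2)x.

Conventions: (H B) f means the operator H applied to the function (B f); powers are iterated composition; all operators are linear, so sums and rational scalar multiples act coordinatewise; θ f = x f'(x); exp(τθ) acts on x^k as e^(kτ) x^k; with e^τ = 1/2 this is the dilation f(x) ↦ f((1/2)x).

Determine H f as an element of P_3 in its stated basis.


the image equals g(x) = (9/16)x^3 - (2/3)x^2 + (1/4)x

exp(τθ) x^k = e^(kτ) x^k; with e^τ = 1/2 this sends x^k to (1/2)^k x^k
x ↦ 1/2 x
x^2 ↦ 1/4 x^2
x^3 ↦ 1/8 x^3
applying this coordinatewise to f: exp(τθ) f = (9/16)x^3 - (2/3)x^2 + (1/4)x


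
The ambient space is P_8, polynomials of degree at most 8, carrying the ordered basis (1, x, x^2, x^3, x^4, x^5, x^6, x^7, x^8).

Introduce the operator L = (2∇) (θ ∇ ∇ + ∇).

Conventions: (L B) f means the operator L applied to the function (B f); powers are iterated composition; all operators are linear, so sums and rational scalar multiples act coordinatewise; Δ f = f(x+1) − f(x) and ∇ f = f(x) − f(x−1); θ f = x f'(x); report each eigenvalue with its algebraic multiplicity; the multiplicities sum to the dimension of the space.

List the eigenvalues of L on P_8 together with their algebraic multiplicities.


image of 1: 0
image of x: 0
image of x^2: 4
image of x^3: 12x
image of x^4: 24x^2 + 48x - 68
image of x^5: 40x^3 + 240x^2 - 700x + 440
image of x^6: 60x^4 + 720x^3 - 3180x^2 + 4440x - 2036
image of x^7: 84x^5 + 1680x^4 - 9940x^3 + 21840x^2 - 21812x + 8176
image of x^8: 112x^6 + 3360x^5 - 24920x^4 + 75040x^3 - 117488x^2 + 94304x - 30404
the matrix is upper triangular; its diagonal is (0, 0, 0, 0, 0, 0, 0, 0, 0)
for a triangular matrix the eigenvalues are the diagonal entries, with algebraic multiplicity their repetition count

λ = 0 (multiplicity 9)


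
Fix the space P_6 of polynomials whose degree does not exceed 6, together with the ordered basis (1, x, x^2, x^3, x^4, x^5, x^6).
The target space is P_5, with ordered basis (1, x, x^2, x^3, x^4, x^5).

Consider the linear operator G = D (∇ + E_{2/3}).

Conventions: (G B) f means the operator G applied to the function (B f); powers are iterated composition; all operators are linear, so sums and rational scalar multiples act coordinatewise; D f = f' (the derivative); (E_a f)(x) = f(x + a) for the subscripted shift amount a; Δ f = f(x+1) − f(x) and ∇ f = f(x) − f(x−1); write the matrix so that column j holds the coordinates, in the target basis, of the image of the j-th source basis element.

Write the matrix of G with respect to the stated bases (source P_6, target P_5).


image of 1: 0
image of x: 1
image of x^2: 2x + 10/3
image of x^3: 3x^2 + 10x - 5/3
image of x^4: 4x^3 + 20x^2 - (20/3)x + 140/27
image of x^5: 5x^4 + (100/3)x^3 - (50/3)x^2 + (700/27)x - 325/81
image of x^6: 6x^5 + 50x^4 - (100/3)x^3 + (700/9)x^2 - (650/27)x + 550/81
each image's coordinates form column j of the matrix

the matrix is [[0, 1, 10/3, -5/3, 140/27, -325/81, 550/81]; [0, 0, 2, 10, -20/3, 700/27, -650/27]; [0, 0, 0, 3, 20, -50/3, 700/9]; [0, 0, 0, 0, 4, 100/3, -100/3]; [0, 0, 0, 0, 0, 5, 50]; [0, 0, 0, 0, 0, 0, 6]] (rows listed top to bottom)


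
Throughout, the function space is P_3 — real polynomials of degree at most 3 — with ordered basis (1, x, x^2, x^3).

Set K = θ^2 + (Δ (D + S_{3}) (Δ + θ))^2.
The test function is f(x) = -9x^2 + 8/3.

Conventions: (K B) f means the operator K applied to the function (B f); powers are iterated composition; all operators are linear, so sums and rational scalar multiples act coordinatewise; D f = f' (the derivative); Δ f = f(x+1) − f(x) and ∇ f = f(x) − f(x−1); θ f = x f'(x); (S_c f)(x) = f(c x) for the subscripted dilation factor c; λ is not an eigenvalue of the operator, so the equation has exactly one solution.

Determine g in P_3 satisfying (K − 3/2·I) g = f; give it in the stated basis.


write g with unknown coordinates in the stated basis and equate coefficients in (K − 3/2·I) g = f
solving from the highest basis element down gives g = -(18/5)x^2 - 11744/45
check: K g = -(72/5)x^2 - 1944/5
so K g − 3/2·g = -9x^2 + 8/3 = f ✓

the result is g(x) = -(18/5)x^2 - 11744/45


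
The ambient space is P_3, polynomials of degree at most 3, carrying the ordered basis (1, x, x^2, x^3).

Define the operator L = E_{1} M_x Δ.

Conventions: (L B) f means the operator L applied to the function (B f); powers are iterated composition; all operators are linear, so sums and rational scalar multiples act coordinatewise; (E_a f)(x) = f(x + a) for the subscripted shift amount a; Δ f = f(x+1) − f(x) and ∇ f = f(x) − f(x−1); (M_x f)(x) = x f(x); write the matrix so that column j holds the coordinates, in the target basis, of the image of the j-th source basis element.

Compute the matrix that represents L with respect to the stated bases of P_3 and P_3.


image of 1: 0
image of x: x + 1
image of x^2: 2x^2 + 5x + 3
image of x^3: 3x^3 + 12x^2 + 16x + 7
each image's coordinates form column j of the matrix

the matrix is [[0, 1, 3, 7]; [0, 1, 5, 16]; [0, 0, 2, 12]; [0, 0, 0, 3]] (rows listed top to bottom)
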